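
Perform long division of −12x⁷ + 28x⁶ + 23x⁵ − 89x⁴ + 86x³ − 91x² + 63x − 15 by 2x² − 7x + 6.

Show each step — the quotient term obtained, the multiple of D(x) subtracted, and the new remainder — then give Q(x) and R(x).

Step 1: lead(−12x⁷ + 28x⁶ + 23x⁵ − 89x⁴ + 86x³ − 91x² + 63x − 15) ÷ lead(D) = −12x⁷ ÷ 2x² = −6x⁵. Subtract (−6x⁵)·D = −12x⁷ + 42x⁶ − 36x⁵. Remainder: −14x⁶ + 59x⁵ − 89x⁴ + 86x³ − 91x² + 63x − 15.
Step 2: lead(−14x⁶ + 59x⁵ − 89x⁴ + 86x³ − 91x² + 63x − 15) ÷ lead(D) = −14x⁶ ÷ 2x² = −7x⁴. Subtract (−7x⁴)·D = −14x⁶ + 49x⁵ − 42x⁴. Remainder: 10x⁵ − 47x⁴ + 86x³ − 91x² + 63x − 15.
Step 3: lead(10x⁵ − 47x⁴ + 86x³ − 91x² + 63x − 15) ÷ lead(D) = 10x⁵ ÷ 2x² = 5x³. Subtract (5x³)·D = 10x⁵ − 35x⁴ + 30x³. Remainder: −12x⁴ + 56x³ − 91x² + 63x − 15.
Step 4: lead(−12x⁴ + 56x³ − 91x² + 63x − 15) ÷ lead(D) = −12x⁴ ÷ 2x² = −6x². Subtract (−6x²)·D = −12x⁴ + 42x³ − 36x². Remainder: 14x³ − 55x² + 63x − 15.
Step 5: lead(14x³ − 55x² + 63x − 15) ÷ lead(D) = 14x³ ÷ 2x² = 7x. Subtract (7x)·D = 14x³ − 49x² + 42x. Remainder: −6x² + 21x − 15.
Step 6: lead(−6x² + 21x − 15) ÷ lead(D) = −6x² ÷ 2x² = −3. Subtract (−3)·D = −6x² + 21x − 18. Remainder: 3.

Q(x) = −6x⁵ − 7x⁴ + 5x³ − 6x² + 7x − 3; R(x) = 3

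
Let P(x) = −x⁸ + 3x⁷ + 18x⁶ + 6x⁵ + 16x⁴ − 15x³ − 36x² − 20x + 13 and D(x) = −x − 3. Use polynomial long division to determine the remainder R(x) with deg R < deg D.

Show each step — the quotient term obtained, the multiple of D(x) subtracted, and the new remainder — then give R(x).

R(x) = −8

Step 1: lead(−x⁸ + 3x⁷ + 18x⁶ + 6x⁵ + 16x⁴ − 15x³ − 36x² − 20x + 13) ÷ lead(D) = −x⁸ ÷ −x = x⁷. Subtract (x⁷)·D = −x⁸ − 3x⁷. Remainder: 6x⁷ + 18x⁶ + 6x⁵ + 16x⁴ − 15x³ − 36x² − 20x + 13.
Step 2: lead(6x⁷ + 18x⁶ + 6x⁵ + 16x⁴ − 15x³ − 36x² − 20x + 13) ÷ lead(D) = 6x⁷ ÷ −x = −6x⁶. Subtract (−6x⁶)·D = 6x⁷ + 18x⁶. Remainder: 6x⁵ + 16x⁴ − 15x³ − 36x² − 20x + 13.
Step 3: lead(6x⁵ + 16x⁴ − 15x³ − 36x² − 20x + 13) ÷ lead(D) = 6x⁵ ÷ −x = −6x⁴. Subtract (−6x⁴)·D = 6x⁵ + 18x⁴. Remainder: −2x⁴ − 15x³ − 36x² − 20x + 13.
Step 4: lead(−2x⁴ − 15x³ − 36x² − 20x + 13) ÷ lead(D) = −2x⁴ ÷ −x = 2x³. Subtract (2x³)·D = −2x⁴ − 6x³. Remainder: −9x³ − 36x² − 20x + 13.
Step 5: lead(−9x³ − 36x² − 20x + 13) ÷ lead(D) = −9x³ ÷ −x = 9x². Subtract (9x²)·D = −9x³ − 27x². Remainder: −9x² − 20x + 13.
Step 6: lead(−9x² − 20x + 13) ÷ lead(D) = −9x² ÷ −x = 9x. Subtract (9x)·D = −9x² − 27x. Remainder: 7x + 13.
Step 7: lead(7x + 13) ÷ lead(D) = 7x ÷ −x = −7. Subtract (−7)·D = 7x + 21. Remainder: −8.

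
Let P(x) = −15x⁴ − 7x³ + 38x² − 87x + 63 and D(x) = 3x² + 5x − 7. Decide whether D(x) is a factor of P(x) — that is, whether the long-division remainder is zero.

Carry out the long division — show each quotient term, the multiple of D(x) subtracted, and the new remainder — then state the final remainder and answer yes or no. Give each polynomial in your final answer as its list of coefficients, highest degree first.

Step 1: lead(−15x⁴ − 7x³ + 38x² − 87x + 63) ÷ lead(D) = −15x⁴ ÷ 3x² = −5x². Subtract (−5x²)·D = −15x⁴ − 25x³ + 35x². Remainder: 18x³ + 3x² − 87x + 63.
Step 2: lead(18x³ + 3x² − 87x + 63) ÷ lead(D) = 18x³ ÷ 3x² = 6x. Subtract (6x)·D = 18x³ + 30x² − 42x. Remainder: −27x² − 45x + 63.
Step 3: lead(−27x² − 45x + 63) ÷ lead(D) = −27x² ÷ 3x² = −9. Subtract (−9)·D = −27x² − 45x + 63. Remainder: 0.

R = [0], so D(x) is a factor of P(x). yes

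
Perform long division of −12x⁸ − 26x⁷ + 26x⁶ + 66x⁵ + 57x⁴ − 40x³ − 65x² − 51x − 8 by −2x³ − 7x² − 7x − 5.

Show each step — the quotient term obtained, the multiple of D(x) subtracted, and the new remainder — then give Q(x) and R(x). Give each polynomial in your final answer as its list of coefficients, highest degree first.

Q = [6, -8, -6, 1, 9, 0]; R = [3, -6, -8]

Step 1: lead(−12x⁸ − 26x⁷ + 26x⁶ + 66x⁵ + 57x⁴ − 40x³ − 65x² − 51x − 8) ÷ lead(D) = −12x⁸ ÷ −2x³ = 6x⁵. Subtract (6x⁵)·D = −12x⁸ − 42x⁷ − 42x⁶ − 30x⁵. Remainder: 16x⁷ + 68x⁶ + 96x⁵ + 57x⁴ − 40x³ − 65x² − 51x − 8.
Step 2: lead(16x⁷ + 68x⁶ + 96x⁵ + 57x⁴ − 40x³ − 65x² − 51x − 8) ÷ lead(D) = 16x⁷ ÷ −2x³ = −8x⁴. Subtract (−8x⁴)·D = 16x⁷ + 56x⁶ + 56x⁵ + 40x⁴. Remainder: 12x⁶ + 40x⁵ + 17x⁴ − 40x³ − 65x² − 51x − 8.
Step 3: lead(12x⁶ + 40x⁵ + 17x⁴ − 40x³ − 65x² − 51x − 8) ÷ lead(D) = 12x⁶ ÷ −2x³ = −6x³. Subtract (−6x³)·D = 12x⁶ + 42x⁵ + 42x⁴ + 30x³. Remainder: −2x⁵ − 25x⁴ − 70x³ − 65x² − 51x − 8.
Step 4: lead(−2x⁵ − 25x⁴ − 70x³ − 65x² − 51x − 8) ÷ lead(D) = −2x⁵ ÷ −2x³ = x². Subtract (x²)·D = −2x⁵ − 7x⁴ − 7x³ − 5x². Remainder: −18x⁴ − 63x³ − 60x² − 51x − 8.
Step 5: lead(−18x⁴ − 63x³ − 60x² − 51x − 8) ÷ lead(D) = −18x⁴ ÷ −2x³ = 9x. Subtract (9x)·D = −18x⁴ − 63x³ − 63x² − 45x. Remainder: 3x² − 6x − 8.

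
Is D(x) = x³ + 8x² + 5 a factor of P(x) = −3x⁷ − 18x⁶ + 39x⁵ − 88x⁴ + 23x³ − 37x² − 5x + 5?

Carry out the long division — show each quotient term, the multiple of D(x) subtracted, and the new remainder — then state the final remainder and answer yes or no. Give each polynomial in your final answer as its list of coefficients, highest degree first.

Step 1: lead(−3x⁷ − 18x⁶ + 39x⁵ − 88x⁴ + 23x³ − 37x² − 5x + 5) ÷ lead(D) = −3x⁷ ÷ x³ = −3x⁴. Subtract (−3x⁴)·D = −3x⁷ − 24x⁶ − 15x⁴. Remainder: 6x⁶ + 39x⁵ − 73x⁴ + 23x³ − 37x² − 5x + 5.
Step 2: lead(6x⁶ + 39x⁵ − 73x⁴ + 23x³ − 37x² − 5x + 5) ÷ lead(D) = 6x⁶ ÷ x³ = 6x³. Subtract (6x³)·D = 6x⁶ + 48x⁵ + 30x³. Remainder: −9x⁵ − 73x⁴ − 7x³ − 37x² − 5x + 5.
Step 3: lead(−9x⁵ − 73x⁴ − 7x³ − 37x² − 5x + 5) ÷ lead(D) = −9x⁵ ÷ x³ = −9x². Subtract (−9x²)·D = −9x⁵ − 72x⁴ − 45x². Remainder: −x⁴ − 7x³ + 8x² − 5x + 5.
Step 4: lead(−x⁴ − 7x³ + 8x² − 5x + 5) ÷ lead(D) = −x⁴ ÷ x³ = −x. Subtract (−x)·D = −x⁴ − 8x³ − 5x. Remainder: x³ + 8x² + 5.
Step 5: lead(x³ + 8x² + 5) ÷ lead(D) = x³ ÷ x³ = 1. Subtract (1)·D = x³ + 8x² + 5. Remainder: 0.

R = [0], so D(x) is a factor of P(x). yes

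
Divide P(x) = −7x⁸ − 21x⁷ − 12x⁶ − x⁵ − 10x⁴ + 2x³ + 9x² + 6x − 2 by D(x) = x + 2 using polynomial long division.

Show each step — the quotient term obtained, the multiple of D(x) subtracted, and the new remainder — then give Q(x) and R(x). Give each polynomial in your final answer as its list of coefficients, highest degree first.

Q = [-7, -7, 2, -5, 0, 2, 5, -4]; R = [6]

Step 1: lead(−7x⁸ − 21x⁷ − 12x⁶ − x⁵ − 10x⁴ + 2x³ + 9x² + 6x − 2) ÷ lead(D) = −7x⁸ ÷ x = −7x⁷. Subtract (−7x⁷)·D = −7x⁸ − 14x⁷. Remainder: −7x⁷ − 12x⁶ − x⁵ − 10x⁴ + 2x³ + 9x² + 6x − 2.
Step 2: lead(−7x⁷ − 12x⁶ − x⁵ − 10x⁴ + 2x³ + 9x² + 6x − 2) ÷ lead(D) = −7x⁷ ÷ x = −7x⁶. Subtract (−7x⁶)·D = −7x⁷ − 14x⁶. Remainder: 2x⁶ − x⁵ − 10x⁴ + 2x³ + 9x² + 6x − 2.
Step 3: lead(2x⁶ − x⁵ − 10x⁴ + 2x³ + 9x² + 6x − 2) ÷ lead(D) = 2x⁶ ÷ x = 2x⁵. Subtract (2x⁵)·D = 2x⁶ + 4x⁵. Remainder: −5x⁵ − 10x⁴ + 2x³ + 9x² + 6x − 2.
Step 4: lead(−5x⁵ − 10x⁴ + 2x³ + 9x² + 6x − 2) ÷ lead(D) = −5x⁵ ÷ x = −5x⁴. Subtract (−5x⁴)·D = −5x⁵ − 10x⁴. Remainder: 2x³ + 9x² + 6x − 2.
Step 5: lead(2x³ + 9x² + 6x − 2) ÷ lead(D) = 2x³ ÷ x = 2x². Subtract (2x²)·D = 2x³ + 4x². Remainder: 5x² + 6x − 2.
Step 6: lead(5x² + 6x − 2) ÷ lead(D) = 5x² ÷ x = 5x. Subtract (5x)·D = 5x² + 10x. Remainder: −4x − 2.
Step 7: lead(−4x − 2) ÷ lead(D) = −4x ÷ x = −4. Subtract (−4)·D = −4x − 8. Remainder: 6.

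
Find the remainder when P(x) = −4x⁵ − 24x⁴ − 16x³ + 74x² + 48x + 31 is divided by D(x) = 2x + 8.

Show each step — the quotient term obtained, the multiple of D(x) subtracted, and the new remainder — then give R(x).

Step 1: lead(−4x⁵ − 24x⁴ − 16x³ + 74x² + 48x + 31) ÷ lead(D) = −4x⁵ ÷ 2x = −2x⁴. Subtract (−2x⁴)·D = −4x⁵ − 16x⁴. Remainder: −8x⁴ − 16x³ + 74x² + 48x + 31.
Step 2: lead(−8x⁴ − 16x³ + 74x² + 48x + 31) ÷ lead(D) = −8x⁴ ÷ 2x = −4x³. Subtract (−4x³)·D = −8x⁴ − 32x³. Remainder: 16x³ + 74x² + 48x + 31.
Step 3: lead(16x³ + 74x² + 48x + 31) ÷ lead(D) = 16x³ ÷ 2x = 8x². Subtract (8x²)·D = 16x³ + 64x². Remainder: 10x² + 48x + 31.
Step 4: lead(10x² + 48x + 31) ÷ lead(D) = 10x² ÷ 2x = 5x. Subtract (5x)·D = 10x² + 40x. Remainder: 8x + 31.
Step 5: lead(8x + 31) ÷ lead(D) = 8x ÷ 2x = 4. Subtract (4)·D = 8x + 32. Remainder: −1.

R(x) = −1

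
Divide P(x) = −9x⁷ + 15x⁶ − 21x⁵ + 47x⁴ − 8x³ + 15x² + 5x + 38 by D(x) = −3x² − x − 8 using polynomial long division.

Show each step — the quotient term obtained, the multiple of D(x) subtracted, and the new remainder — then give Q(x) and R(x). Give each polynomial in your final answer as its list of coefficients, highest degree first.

Q = [3, -6, 1, 0, 0, -5]; R = [-2]

Step 1: lead(−9x⁷ + 15x⁶ − 21x⁵ + 47x⁴ − 8x³ + 15x² + 5x + 38) ÷ lead(D) = −9x⁷ ÷ −3x² = 3x⁵. Subtract (3x⁵)·D = −9x⁷ − 3x⁶ − 24x⁵. Remainder: 18x⁶ + 3x⁵ + 47x⁴ − 8x³ + 15x² + 5x + 38.
Step 2: lead(18x⁶ + 3x⁵ + 47x⁴ − 8x³ + 15x² + 5x + 38) ÷ lead(D) = 18x⁶ ÷ −3x² = −6x⁴. Subtract (−6x⁴)·D = 18x⁶ + 6x⁵ + 48x⁴. Remainder: −3x⁵ − x⁴ − 8x³ + 15x² + 5x + 38.
Step 3: lead(−3x⁵ − x⁴ − 8x³ + 15x² + 5x + 38) ÷ lead(D) = −3x⁵ ÷ −3x² = x³. Subtract (x³)·D = −3x⁵ − x⁴ − 8x³. Remainder: 15x² + 5x + 38.
Step 4: lead(15x² + 5x + 38) ÷ lead(D) = 15x² ÷ −3x² = −5. Subtract (−5)·D = 15x² + 5x + 40. Remainder: −2.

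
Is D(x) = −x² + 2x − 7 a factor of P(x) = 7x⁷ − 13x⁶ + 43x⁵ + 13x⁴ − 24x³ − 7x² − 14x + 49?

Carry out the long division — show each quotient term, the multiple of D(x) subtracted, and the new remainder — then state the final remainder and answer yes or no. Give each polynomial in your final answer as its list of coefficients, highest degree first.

R = [0], so D(x) is a factor of P(x). yes

Step 1: lead(7x⁷ − 13x⁶ + 43x⁵ + 13x⁴ − 24x³ − 7x² − 14x + 49) ÷ lead(D) = 7x⁷ ÷ −x² = −7x⁵. Subtract (−7x⁵)·D = 7x⁷ − 14x⁶ + 49x⁵. Remainder: x⁶ − 6x⁵ + 13x⁴ − 24x³ − 7x² − 14x + 49.
Step 2: lead(x⁶ − 6x⁵ + 13x⁴ − 24x³ − 7x² − 14x + 49) ÷ lead(D) = x⁶ ÷ −x² = −x⁴. Subtract (−x⁴)·D = x⁶ − 2x⁵ + 7x⁴. Remainder: −4x⁵ + 6x⁴ − 24x³ − 7x² − 14x + 49.
Step 3: lead(−4x⁵ + 6x⁴ − 24x³ − 7x² − 14x + 49) ÷ lead(D) = −4x⁵ ÷ −x² = 4x³. Subtract (4x³)·D = −4x⁵ + 8x⁴ − 28x³. Remainder: −2x⁴ + 4x³ − 7x² − 14x + 49.
Step 4: lead(−2x⁴ + 4x³ − 7x² − 14x + 49) ÷ lead(D) = −2x⁴ ÷ −x² = 2x². Subtract (2x²)·D = −2x⁴ + 4x³ − 14x². Remainder: 7x² − 14x + 49.
Step 5: lead(7x² − 14x + 49) ÷ lead(D) = 7x² ÷ −x² = −7. Subtract (−7)·D = 7x² − 14x + 49. Remainder: 0.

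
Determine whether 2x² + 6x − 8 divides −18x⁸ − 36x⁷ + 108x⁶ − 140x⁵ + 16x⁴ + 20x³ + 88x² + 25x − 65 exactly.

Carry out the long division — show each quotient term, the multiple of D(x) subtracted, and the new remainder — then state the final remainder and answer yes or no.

R(x) = 7x − 9, so D(x) is not a factor of P(x). no

Step 1: lead(−18x⁸ − 36x⁷ + 108x⁶ − 140x⁵ + 16x⁴ + 20x³ + 88x² + 25x − 65) ÷ lead(D) = −18x⁸ ÷ 2x² = −9x⁶. Subtract (−9x⁶)·D = −18x⁸ − 54x⁷ + 72x⁶. Remainder: 18x⁷ + 36x⁶ − 140x⁵ + 16x⁴ + 20x³ + 88x² + 25x − 65.
Step 2: lead(18x⁷ + 36x⁶ − 140x⁵ + 16x⁴ + 20x³ + 88x² + 25x − 65) ÷ lead(D) = 18x⁷ ÷ 2x² = 9x⁵. Subtract (9x⁵)·D = 18x⁷ + 54x⁶ − 72x⁵. Remainder: −18x⁶ − 68x⁵ + 16x⁴ + 20x³ + 88x² + 25x − 65.
Step 3: lead(−18x⁶ − 68x⁵ + 16x⁴ + 20x³ + 88x² + 25x − 65) ÷ lead(D) = −18x⁶ ÷ 2x² = −9x⁴. Subtract (−9x⁴)·D = −18x⁶ − 54x⁵ + 72x⁴. Remainder: −14x⁵ − 56x⁴ + 20x³ + 88x² + 25x − 65.
Step 4: lead(−14x⁵ − 56x⁴ + 20x³ + 88x² + 25x − 65) ÷ lead(D) = −14x⁵ ÷ 2x² = −7x³. Subtract (−7x³)·D = −14x⁵ − 42x⁴ + 56x³. Remainder: −14x⁴ − 36x³ + 88x² + 25x − 65.
Step 5: lead(−14x⁴ − 36x³ + 88x² + 25x − 65) ÷ lead(D) = −14x⁴ ÷ 2x² = −7x². Subtract (−7x²)·D = −14x⁴ − 42x³ + 56x². Remainder: 6x³ + 32x² + 25x − 65.
Step 6: lead(6x³ + 32x² + 25x − 65) ÷ lead(D) = 6x³ ÷ 2x² = 3x. Subtract (3x)·D = 6x³ + 18x² − 24x. Remainder: 14x² + 49x − 65.
Step 7: lead(14x² + 49x − 65) ÷ lead(D) = 14x² ÷ 2x² = 7. Subtract (7)·D = 14x² + 42x − 56. Remainder: 7x − 9.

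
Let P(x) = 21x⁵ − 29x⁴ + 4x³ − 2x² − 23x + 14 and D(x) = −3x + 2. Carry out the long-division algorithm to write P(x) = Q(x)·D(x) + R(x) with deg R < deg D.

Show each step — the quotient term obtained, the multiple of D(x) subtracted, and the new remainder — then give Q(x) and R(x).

Step 1: lead(21x⁵ − 29x⁴ + 4x³ − 2x² − 23x + 14) ÷ lead(D) = 21x⁵ ÷ −3x = −7x⁴. Subtract (−7x⁴)·D = 21x⁵ − 14x⁴. Remainder: −15x⁴ + 4x³ − 2x² − 23x + 14.
Step 2: lead(−15x⁴ + 4x³ − 2x² − 23x + 14) ÷ lead(D) = −15x⁴ ÷ −3x = 5x³. Subtract (5x³)·D = −15x⁴ + 10x³. Remainder: −6x³ − 2x² − 23x + 14.
Step 3: lead(−6x³ − 2x² − 23x + 14) ÷ lead(D) = −6x³ ÷ −3x = 2x². Subtract (2x²)·D = −6x³ + 4x². Remainder: −6x² − 23x + 14.
Step 4: lead(−6x² − 23x + 14) ÷ lead(D) = −6x² ÷ −3x = 2x. Subtract (2x)·D = −6x² + 4x. Remainder: −27x + 14.
Step 5: lead(−27x + 14) ÷ lead(D) = −27x ÷ −3x = 9. Subtract (9)·D = −27x + 18. Remainder: −4.

Q(x) = −7x⁴ + 5x³ + 2x² + 2x + 9; R(x) = −4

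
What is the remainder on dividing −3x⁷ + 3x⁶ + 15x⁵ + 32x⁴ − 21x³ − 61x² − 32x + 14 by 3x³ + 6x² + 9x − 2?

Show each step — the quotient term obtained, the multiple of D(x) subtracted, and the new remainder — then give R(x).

R(x) = 7x + 4

Step 1: lead(−3x⁷ + 3x⁶ + 15x⁵ + 32x⁴ − 21x³ − 61x² − 32x + 14) ÷ lead(D) = −3x⁷ ÷ 3x³ = −x⁴. Subtract (−x⁴)·D = −3x⁷ − 6x⁶ − 9x⁵ + 2x⁴. Remainder: 9x⁶ + 24x⁵ + 30x⁴ − 21x³ − 61x² − 32x + 14.
Step 2: lead(9x⁶ + 24x⁵ + 30x⁴ − 21x³ − 61x² − 32x + 14) ÷ lead(D) = 9x⁶ ÷ 3x³ = 3x³. Subtract (3x³)·D = 9x⁶ + 18x⁵ + 27x⁴ − 6x³. Remainder: 6x⁵ + 3x⁴ − 15x³ − 61x² − 32x + 14.
Step 3: lead(6x⁵ + 3x⁴ − 15x³ − 61x² − 32x + 14) ÷ lead(D) = 6x⁵ ÷ 3x³ = 2x². Subtract (2x²)·D = 6x⁵ + 12x⁴ + 18x³ − 4x². Remainder: −9x⁴ − 33x³ − 57x² − 32x + 14.
Step 4: lead(−9x⁴ − 33x³ − 57x² − 32x + 14) ÷ lead(D) = −9x⁴ ÷ 3x³ = −3x. Subtract (−3x)·D = −9x⁴ − 18x³ − 27x² + 6x. Remainder: −15x³ − 30x² − 38x + 14.
Step 5: lead(−15x³ − 30x² − 38x + 14) ÷ lead(D) = −15x³ ÷ 3x³ = −5. Subtract (−5)·D = −15x³ − 30x² − 45x + 10. Remainder: 7x + 4.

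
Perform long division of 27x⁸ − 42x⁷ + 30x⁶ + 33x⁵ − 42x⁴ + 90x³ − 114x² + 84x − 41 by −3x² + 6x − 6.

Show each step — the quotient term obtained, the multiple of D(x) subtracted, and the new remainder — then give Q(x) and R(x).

Step 1: lead(27x⁸ − 42x⁷ + 30x⁶ + 33x⁵ − 42x⁴ + 90x³ − 114x² + 84x − 41) ÷ lead(D) = 27x⁸ ÷ −3x² = −9x⁶. Subtract (−9x⁶)·D = 27x⁸ − 54x⁷ + 54x⁶. Remainder: 12x⁷ − 24x⁶ + 33x⁵ − 42x⁴ + 90x³ − 114x² + 84x − 41.
Step 2: lead(12x⁷ − 24x⁶ + 33x⁵ − 42x⁴ + 90x³ − 114x² + 84x − 41) ÷ lead(D) = 12x⁷ ÷ −3x² = −4x⁵. Subtract (−4x⁵)·D = 12x⁷ − 24x⁶ + 24x⁵. Remainder: 9x⁵ − 42x⁴ + 90x³ − 114x² + 84x − 41.
Step 3: lead(9x⁵ − 42x⁴ + 90x³ − 114x² + 84x − 41) ÷ lead(D) = 9x⁵ ÷ −3x² = −3x³. Subtract (−3x³)·D = 9x⁵ − 18x⁴ + 18x³. Remainder: −24x⁴ + 72x³ − 114x² + 84x − 41.
Step 4: lead(−24x⁴ + 72x³ − 114x² + 84x − 41) ÷ lead(D) = −24x⁴ ÷ −3x² = 8x². Subtract (8x²)·D = −24x⁴ + 48x³ − 48x². Remainder: 24x³ − 66x² + 84x − 41.
Step 5: lead(24x³ − 66x² + 84x − 41) ÷ lead(D) = 24x³ ÷ −3x² = −8x. Subtract (−8x)·D = 24x³ − 48x² + 48x. Remainder: −18x² + 36x − 41.
Step 6: lead(−18x² + 36x − 41) ÷ lead(D) = −18x² ÷ −3x² = 6. Subtract (6)·D = −18x² + 36x − 36. Remainder: −5.

Q(x) = −9x⁶ − 4x⁵ − 3x³ + 8x² − 8x + 6; R(x) = −5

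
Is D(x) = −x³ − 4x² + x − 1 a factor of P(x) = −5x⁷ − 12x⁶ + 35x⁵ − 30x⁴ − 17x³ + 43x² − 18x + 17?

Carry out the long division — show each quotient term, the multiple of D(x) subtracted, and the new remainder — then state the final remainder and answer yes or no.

R(x) = 8, so D(x) is not a factor of P(x). no

Step 1: lead(−5x⁷ − 12x⁶ + 35x⁵ − 30x⁴ − 17x³ + 43x² − 18x + 17) ÷ lead(D) = −5x⁷ ÷ −x³ = 5x⁴. Subtract (5x⁴)·D = −5x⁷ − 20x⁶ + 5x⁵ − 5x⁴. Remainder: 8x⁶ + 30x⁵ − 25x⁴ − 17x³ + 43x² − 18x + 17.
Step 2: lead(8x⁶ + 30x⁵ − 25x⁴ − 17x³ + 43x² − 18x + 17) ÷ lead(D) = 8x⁶ ÷ −x³ = −8x³. Subtract (−8x³)·D = 8x⁶ + 32x⁵ − 8x⁴ + 8x³. Remainder: −2x⁵ − 17x⁴ − 25x³ + 43x² − 18x + 17.
Step 3: lead(−2x⁵ − 17x⁴ − 25x³ + 43x² − 18x + 17) ÷ lead(D) = −2x⁵ ÷ −x³ = 2x². Subtract (2x²)·D = −2x⁵ − 8x⁴ + 2x³ − 2x². Remainder: −9x⁴ − 27x³ + 45x² − 18x + 17.
Step 4: lead(−9x⁴ − 27x³ + 45x² − 18x + 17) ÷ lead(D) = −9x⁴ ÷ −x³ = 9x. Subtract (9x)·D = −9x⁴ − 36x³ + 9x² − 9x. Remainder: 9x³ + 36x² − 9x + 17.
Step 5: lead(9x³ + 36x² − 9x + 17) ÷ lead(D) = 9x³ ÷ −x³ = −9. Subtract (−9)·D = 9x³ + 36x² − 9x + 9. Remainder: 8.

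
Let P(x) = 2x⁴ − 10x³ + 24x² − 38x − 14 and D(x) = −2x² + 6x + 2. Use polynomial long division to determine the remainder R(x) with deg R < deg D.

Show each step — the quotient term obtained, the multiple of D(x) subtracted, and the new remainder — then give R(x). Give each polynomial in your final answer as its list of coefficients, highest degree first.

R = [0]

Step 1: lead(2x⁴ − 10x³ + 24x² − 38x − 14) ÷ lead(D) = 2x⁴ ÷ −2x² = −x². Subtract (−x²)·D = 2x⁴ − 6x³ − 2x². Remainder: −4x³ + 26x² − 38x − 14.
Step 2: lead(−4x³ + 26x² − 38x − 14) ÷ lead(D) = −4x³ ÷ −2x² = 2x. Subtract (2x)·D = −4x³ + 12x² + 4x. Remainder: 14x² − 42x − 14.
Step 3: lead(14x² − 42x − 14) ÷ lead(D) = 14x² ÷ −2x² = −7. Subtract (−7)·D = 14x² − 42x − 14. Remainder: 0.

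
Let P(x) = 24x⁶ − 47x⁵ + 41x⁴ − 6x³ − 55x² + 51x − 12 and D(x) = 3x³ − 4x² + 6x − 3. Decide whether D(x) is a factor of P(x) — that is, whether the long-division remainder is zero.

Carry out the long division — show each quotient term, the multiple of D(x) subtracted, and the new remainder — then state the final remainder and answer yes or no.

Step 1: lead(24x⁶ − 47x⁵ + 41x⁴ − 6x³ − 55x² + 51x − 12) ÷ lead(D) = 24x⁶ ÷ 3x³ = 8x³. Subtract (8x³)·D = 24x⁶ − 32x⁵ + 48x⁴ − 24x³. Remainder: −15x⁵ − 7x⁴ + 18x³ − 55x² + 51x − 12.
Step 2: lead(−15x⁵ − 7x⁴ + 18x³ − 55x² + 51x − 12) ÷ lead(D) = −15x⁵ ÷ 3x³ = −5x². Subtract (−5x²)·D = −15x⁵ + 20x⁴ − 30x³ + 15x². Remainder: −27x⁴ + 48x³ − 70x² + 51x − 12.
Step 3: lead(−27x⁴ + 48x³ − 70x² + 51x − 12) ÷ lead(D) = −27x⁴ ÷ 3x³ = −9x. Subtract (−9x)·D = −27x⁴ + 36x³ − 54x² + 27x. Remainder: 12x³ − 16x² + 24x − 12.
Step 4: lead(12x³ − 16x² + 24x − 12) ÷ lead(D) = 12x³ ÷ 3x³ = 4. Subtract (4)·D = 12x³ − 16x² + 24x − 12. Remainder: 0.

R(x) = 0, so D(x) is a factor of P(x). yes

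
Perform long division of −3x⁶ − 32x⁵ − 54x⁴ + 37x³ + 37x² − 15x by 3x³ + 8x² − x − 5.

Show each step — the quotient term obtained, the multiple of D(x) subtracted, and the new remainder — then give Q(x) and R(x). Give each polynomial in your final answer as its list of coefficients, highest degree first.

Q = [-1, -8, 3, 0]; R = [0]

Step 1: lead(−3x⁶ − 32x⁵ − 54x⁴ + 37x³ + 37x² − 15x) ÷ lead(D) = −3x⁶ ÷ 3x³ = −x³. Subtract (−x³)·D = −3x⁶ − 8x⁵ + x⁴ + 5x³. Remainder: −24x⁵ − 55x⁴ + 32x³ + 37x² − 15x.
Step 2: lead(−24x⁵ − 55x⁴ + 32x³ + 37x² − 15x) ÷ lead(D) = −24x⁵ ÷ 3x³ = −8x². Subtract (−8x²)·D = −24x⁵ − 64x⁴ + 8x³ + 40x². Remainder: 9x⁴ + 24x³ − 3x² − 15x.
Step 3: lead(9x⁴ + 24x³ − 3x² − 15x) ÷ lead(D) = 9x⁴ ÷ 3x³ = 3x. Subtract (3x)·D = 9x⁴ + 24x³ − 3x² − 15x. Remainder: 0.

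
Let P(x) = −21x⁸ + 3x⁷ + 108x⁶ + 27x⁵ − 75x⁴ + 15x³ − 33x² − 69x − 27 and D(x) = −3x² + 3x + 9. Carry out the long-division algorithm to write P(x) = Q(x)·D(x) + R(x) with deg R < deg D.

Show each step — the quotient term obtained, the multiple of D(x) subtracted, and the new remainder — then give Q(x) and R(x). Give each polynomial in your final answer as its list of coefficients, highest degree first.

Q = [7, 6, -9, 0, -2, -7, -2]; R = [-9]

Step 1: lead(−21x⁸ + 3x⁷ + 108x⁶ + 27x⁵ − 75x⁴ + 15x³ − 33x² − 69x − 27) ÷ lead(D) = −21x⁸ ÷ −3x² = 7x⁶. Subtract (7x⁶)·D = −21x⁸ + 21x⁷ + 63x⁶. Remainder: −18x⁷ + 45x⁶ + 27x⁵ − 75x⁴ + 15x³ − 33x² − 69x − 27.
Step 2: lead(−18x⁷ + 45x⁶ + 27x⁵ − 75x⁴ + 15x³ − 33x² − 69x − 27) ÷ lead(D) = −18x⁷ ÷ −3x² = 6x⁵. Subtract (6x⁵)·D = −18x⁷ + 18x⁶ + 54x⁵. Remainder: 27x⁶ − 27x⁵ − 75x⁴ + 15x³ − 33x² − 69x − 27.
Step 3: lead(27x⁶ − 27x⁵ − 75x⁴ + 15x³ − 33x² − 69x − 27) ÷ lead(D) = 27x⁶ ÷ −3x² = −9x⁴. Subtract (−9x⁴)·D = 27x⁶ − 27x⁵ − 81x⁴. Remainder: 6x⁴ + 15x³ − 33x² − 69x − 27.
Step 4: lead(6x⁴ + 15x³ − 33x² − 69x − 27) ÷ lead(D) = 6x⁴ ÷ −3x² = −2x². Subtract (−2x²)·D = 6x⁴ − 6x³ − 18x². Remainder: 21x³ − 15x² − 69x − 27.
Step 5: lead(21x³ − 15x² − 69x − 27) ÷ lead(D) = 21x³ ÷ −3x² = −7x. Subtract (−7x)·D = 21x³ − 21x² − 63x. Remainder: 6x² − 6x − 27.
Step 6: lead(6x² − 6x − 27) ÷ lead(D) = 6x² ÷ −3x² = −2. Subtract (−2)·D = 6x² − 6x − 18. Remainder: −9.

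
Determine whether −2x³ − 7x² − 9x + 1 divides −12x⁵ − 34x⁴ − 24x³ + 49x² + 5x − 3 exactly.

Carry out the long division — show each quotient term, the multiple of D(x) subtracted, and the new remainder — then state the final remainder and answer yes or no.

Step 1: lead(−12x⁵ − 34x⁴ − 24x³ + 49x² + 5x − 3) ÷ lead(D) = −12x⁵ ÷ −2x³ = 6x². Subtract (6x²)·D = −12x⁵ − 42x⁴ − 54x³ + 6x². Remainder: 8x⁴ + 30x³ + 43x² + 5x − 3.
Step 2: lead(8x⁴ + 30x³ + 43x² + 5x − 3) ÷ lead(D) = 8x⁴ ÷ −2x³ = −4x. Subtract (−4x)·D = 8x⁴ + 28x³ + 36x² − 4x. Remainder: 2x³ + 7x² + 9x − 3.
Step 3: lead(2x³ + 7x² + 9x − 3) ÷ lead(D) = 2x³ ÷ −2x³ = −1. Subtract (−1)·D = 2x³ + 7x² + 9x − 1. Remainder: −2.

R(x) = −2, so D(x) is not a factor of P(x). no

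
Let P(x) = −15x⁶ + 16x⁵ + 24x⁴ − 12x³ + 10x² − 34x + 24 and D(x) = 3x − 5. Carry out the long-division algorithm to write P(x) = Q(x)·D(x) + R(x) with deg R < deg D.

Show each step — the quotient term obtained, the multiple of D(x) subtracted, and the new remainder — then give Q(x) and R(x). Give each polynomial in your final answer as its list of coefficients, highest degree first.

Step 1: lead(−15x⁶ + 16x⁵ + 24x⁴ − 12x³ + 10x² − 34x + 24) ÷ lead(D) = −15x⁶ ÷ 3x = −5x⁵. Subtract (−5x⁵)·D = −15x⁶ + 25x⁵. Remainder: −9x⁵ + 24x⁴ − 12x³ + 10x² − 34x + 24.
Step 2: lead(−9x⁵ + 24x⁴ − 12x³ + 10x² − 34x + 24) ÷ lead(D) = −9x⁵ ÷ 3x = −3x⁴. Subtract (−3x⁴)·D = −9x⁵ + 15x⁴. Remainder: 9x⁴ − 12x³ + 10x² − 34x + 24.
Step 3: lead(9x⁴ − 12x³ + 10x² − 34x + 24) ÷ lead(D) = 9x⁴ ÷ 3x = 3x³. Subtract (3x³)·D = 9x⁴ − 15x³. Remainder: 3x³ + 10x² − 34x + 24.
Step 4: lead(3x³ + 10x² − 34x + 24) ÷ lead(D) = 3x³ ÷ 3x = x². Subtract (x²)·D = 3x³ − 5x². Remainder: 15x² − 34x + 24.
Step 5: lead(15x² − 34x + 24) ÷ lead(D) = 15x² ÷ 3x = 5x. Subtract (5x)·D = 15x² − 25x. Remainder: −9x + 24.
Step 6: lead(−9x + 24) ÷ lead(D) = −9x ÷ 3x = −3. Subtract (−3)·D = −9x + 15. Remainder: 9.

Q = [-5, -3, 3, 1, 5, -3]; R = [9]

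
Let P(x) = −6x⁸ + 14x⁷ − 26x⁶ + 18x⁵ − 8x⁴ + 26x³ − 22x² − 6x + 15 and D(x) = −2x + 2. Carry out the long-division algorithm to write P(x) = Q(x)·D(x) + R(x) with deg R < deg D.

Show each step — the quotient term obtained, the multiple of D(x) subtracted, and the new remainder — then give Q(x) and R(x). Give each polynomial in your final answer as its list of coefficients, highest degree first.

Step 1: lead(−6x⁸ + 14x⁷ − 26x⁶ + 18x⁵ − 8x⁴ + 26x³ − 22x² − 6x + 15) ÷ lead(D) = −6x⁸ ÷ −2x = 3x⁷. Subtract (3x⁷)·D = −6x⁸ + 6x⁷. Remainder: 8x⁷ − 26x⁶ + 18x⁵ − 8x⁴ + 26x³ − 22x² − 6x + 15.
Step 2: lead(8x⁷ − 26x⁶ + 18x⁵ − 8x⁴ + 26x³ − 22x² − 6x + 15) ÷ lead(D) = 8x⁷ ÷ −2x = −4x⁶. Subtract (−4x⁶)·D = 8x⁷ − 8x⁶. Remainder: −18x⁶ + 18x⁵ − 8x⁴ + 26x³ − 22x² − 6x + 15.
Step 3: lead(−18x⁶ + 18x⁵ − 8x⁴ + 26x³ − 22x² − 6x + 15) ÷ lead(D) = −18x⁶ ÷ −2x = 9x⁵. Subtract (9x⁵)·D = −18x⁶ + 18x⁵. Remainder: −8x⁴ + 26x³ − 22x² − 6x + 15.
Step 4: lead(−8x⁴ + 26x³ − 22x² − 6x + 15) ÷ lead(D) = −8x⁴ ÷ −2x = 4x³. Subtract (4x³)·D = −8x⁴ + 8x³. Remainder: 18x³ − 22x² − 6x + 15.
Step 5: lead(18x³ − 22x² − 6x + 15) ÷ lead(D) = 18x³ ÷ −2x = −9x². Subtract (−9x²)·D = 18x³ − 18x². Remainder: −4x² − 6x + 15.
Step 6: lead(−4x² − 6x + 15) ÷ lead(D) = −4x² ÷ −2x = 2x. Subtract (2x)·D = −4x² + 4x. Remainder: −10x + 15.
Step 7: lead(−10x + 15) ÷ lead(D) = −10x ÷ −2x = 5. Subtract (5)·D = −10x + 10. Remainder: 5.

Q = [3, -4, 9, 0, 4, -9, 2, 5]; R = [5]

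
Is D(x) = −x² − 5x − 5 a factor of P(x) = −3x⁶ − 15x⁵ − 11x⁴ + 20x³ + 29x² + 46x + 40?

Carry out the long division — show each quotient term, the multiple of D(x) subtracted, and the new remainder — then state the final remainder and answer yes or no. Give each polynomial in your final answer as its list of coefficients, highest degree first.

Step 1: lead(−3x⁶ − 15x⁵ − 11x⁴ + 20x³ + 29x² + 46x + 40) ÷ lead(D) = −3x⁶ ÷ −x² = 3x⁴. Subtract (3x⁴)·D = −3x⁶ − 15x⁵ − 15x⁴. Remainder: 4x⁴ + 20x³ + 29x² + 46x + 40.
Step 2: lead(4x⁴ + 20x³ + 29x² + 46x + 40) ÷ lead(D) = 4x⁴ ÷ −x² = −4x². Subtract (−4x²)·D = 4x⁴ + 20x³ + 20x². Remainder: 9x² + 46x + 40.
Step 3: lead(9x² + 46x + 40) ÷ lead(D) = 9x² ÷ −x² = −9. Subtract (−9)·D = 9x² + 45x + 45. Remainder: x − 5.

R = [1, -5], so D(x) is not a factor of P(x). no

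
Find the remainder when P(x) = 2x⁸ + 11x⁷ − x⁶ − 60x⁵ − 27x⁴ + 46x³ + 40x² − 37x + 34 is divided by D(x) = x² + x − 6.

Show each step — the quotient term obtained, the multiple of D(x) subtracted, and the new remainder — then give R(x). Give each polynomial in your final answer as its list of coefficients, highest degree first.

Step 1: lead(2x⁸ + 11x⁷ − x⁶ − 60x⁵ − 27x⁴ + 46x³ + 40x² − 37x + 34) ÷ lead(D) = 2x⁸ ÷ x² = 2x⁶. Subtract (2x⁶)·D = 2x⁸ + 2x⁷ − 12x⁶. Remainder: 9x⁷ + 11x⁶ − 60x⁵ − 27x⁴ + 46x³ + 40x² − 37x + 34.
Step 2: lead(9x⁷ + 11x⁶ − 60x⁵ − 27x⁴ + 46x³ + 40x² − 37x + 34) ÷ lead(D) = 9x⁷ ÷ x² = 9x⁵. Subtract (9x⁵)·D = 9x⁷ + 9x⁶ − 54x⁵. Remainder: 2x⁶ − 6x⁵ − 27x⁴ + 46x³ + 40x² − 37x + 34.
Step 3: lead(2x⁶ − 6x⁵ − 27x⁴ + 46x³ + 40x² − 37x + 34) ÷ lead(D) = 2x⁶ ÷ x² = 2x⁴. Subtract (2x⁴)·D = 2x⁶ + 2x⁵ − 12x⁴. Remainder: −8x⁵ − 15x⁴ + 46x³ + 40x² − 37x + 34.
Step 4: lead(−8x⁵ − 15x⁴ + 46x³ + 40x² − 37x + 34) ÷ lead(D) = −8x⁵ ÷ x² = −8x³. Subtract (−8x³)·D = −8x⁵ − 8x⁴ + 48x³. Remainder: −7x⁴ − 2x³ + 40x² − 37x + 34.
Step 5: lead(−7x⁴ − 2x³ + 40x² − 37x + 34) ÷ lead(D) = −7x⁴ ÷ x² = −7x². Subtract (−7x²)·D = −7x⁴ − 7x³ + 42x². Remainder: 5x³ − 2x² − 37x + 34.
Step 6: lead(5x³ − 2x² − 37x + 34) ÷ lead(D) = 5x³ ÷ x² = 5x. Subtract (5x)·D = 5x³ + 5x² − 30x. Remainder: −7x² − 7x + 34.
Step 7: lead(−7x² − 7x + 34) ÷ lead(D) = −7x² ÷ x² = −7. Subtract (−7)·D = −7x² − 7x + 42. Remainder: −8.

R = [-8]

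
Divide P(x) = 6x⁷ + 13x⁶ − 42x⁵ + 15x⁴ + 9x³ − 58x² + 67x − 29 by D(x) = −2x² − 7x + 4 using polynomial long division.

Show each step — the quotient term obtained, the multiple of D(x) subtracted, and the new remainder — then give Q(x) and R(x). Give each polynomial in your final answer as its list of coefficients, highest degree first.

Step 1: lead(6x⁷ + 13x⁶ − 42x⁵ + 15x⁴ + 9x³ − 58x² + 67x − 29) ÷ lead(D) = 6x⁷ ÷ −2x² = −3x⁵. Subtract (−3x⁵)·D = 6x⁷ + 21x⁶ − 12x⁵. Remainder: −8x⁶ − 30x⁵ + 15x⁴ + 9x³ − 58x² + 67x − 29.
Step 2: lead(−8x⁶ − 30x⁵ + 15x⁴ + 9x³ − 58x² + 67x − 29) ÷ lead(D) = −8x⁶ ÷ −2x² = 4x⁴. Subtract (4x⁴)·D = −8x⁶ − 28x⁵ + 16x⁴. Remainder: −2x⁵ − x⁴ + 9x³ − 58x² + 67x − 29.
Step 3: lead(−2x⁵ − x⁴ + 9x³ − 58x² + 67x − 29) ÷ lead(D) = −2x⁵ ÷ −2x² = x³. Subtract (x³)·D = −2x⁵ − 7x⁴ + 4x³. Remainder: 6x⁴ + 5x³ − 58x² + 67x − 29.
Step 4: lead(6x⁴ + 5x³ − 58x² + 67x − 29) ÷ lead(D) = 6x⁴ ÷ −2x² = −3x². Subtract (−3x²)·D = 6x⁴ + 21x³ − 12x². Remainder: −16x³ − 46x² + 67x − 29.
Step 5: lead(−16x³ − 46x² + 67x − 29) ÷ lead(D) = −16x³ ÷ −2x² = 8x. Subtract (8x)·D = −16x³ − 56x² + 32x. Remainder: 10x² + 35x − 29.
Step 6: lead(10x² + 35x − 29) ÷ lead(D) = 10x² ÷ −2x² = −5. Subtract (−5)·D = 10x² + 35x − 20. Remainder: −9.

Q = [-3, 4, 1, -3, 8, -5]; R = [-9]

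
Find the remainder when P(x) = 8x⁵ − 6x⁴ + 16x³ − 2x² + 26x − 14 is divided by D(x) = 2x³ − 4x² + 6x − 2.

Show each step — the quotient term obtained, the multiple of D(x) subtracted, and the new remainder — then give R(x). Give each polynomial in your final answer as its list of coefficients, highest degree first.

R = [-2]

Step 1: lead(8x⁵ − 6x⁴ + 16x³ − 2x² + 26x − 14) ÷ lead(D) = 8x⁵ ÷ 2x³ = 4x². Subtract (4x²)·D = 8x⁵ − 16x⁴ + 24x³ − 8x². Remainder: 10x⁴ − 8x³ + 6x² + 26x − 14.
Step 2: lead(10x⁴ − 8x³ + 6x² + 26x − 14) ÷ lead(D) = 10x⁴ ÷ 2x³ = 5x. Subtract (5x)·D = 10x⁴ − 20x³ + 30x² − 10x. Remainder: 12x³ − 24x² + 36x − 14.
Step 3: lead(12x³ − 24x² + 36x − 14) ÷ lead(D) = 12x³ ÷ 2x³ = 6. Subtract (6)·D = 12x³ − 24x² + 36x − 12. Remainder: −2.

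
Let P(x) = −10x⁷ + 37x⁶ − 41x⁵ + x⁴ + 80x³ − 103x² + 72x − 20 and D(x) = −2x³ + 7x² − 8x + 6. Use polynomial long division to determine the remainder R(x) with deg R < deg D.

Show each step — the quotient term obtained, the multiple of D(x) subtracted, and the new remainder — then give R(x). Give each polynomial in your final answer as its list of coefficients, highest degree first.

R = [-2]

Step 1: lead(−10x⁷ + 37x⁶ − 41x⁵ + x⁴ + 80x³ − 103x² + 72x − 20) ÷ lead(D) = −10x⁷ ÷ −2x³ = 5x⁴. Subtract (5x⁴)·D = −10x⁷ + 35x⁶ − 40x⁵ + 30x⁴. Remainder: 2x⁶ − x⁵ − 29x⁴ + 80x³ − 103x² + 72x − 20.
Step 2: lead(2x⁶ − x⁵ − 29x⁴ + 80x³ − 103x² + 72x − 20) ÷ lead(D) = 2x⁶ ÷ −2x³ = −x³. Subtract (−x³)·D = 2x⁶ − 7x⁵ + 8x⁴ − 6x³. Remainder: 6x⁵ − 37x⁴ + 86x³ − 103x² + 72x − 20.
Step 3: lead(6x⁵ − 37x⁴ + 86x³ − 103x² + 72x − 20) ÷ lead(D) = 6x⁵ ÷ −2x³ = −3x². Subtract (−3x²)·D = 6x⁵ − 21x⁴ + 24x³ − 18x². Remainder: −16x⁴ + 62x³ − 85x² + 72x − 20.
Step 4: lead(−16x⁴ + 62x³ − 85x² + 72x − 20) ÷ lead(D) = −16x⁴ ÷ −2x³ = 8x. Subtract (8x)·D = −16x⁴ + 56x³ − 64x² + 48x. Remainder: 6x³ − 21x² + 24x − 20.
Step 5: lead(6x³ − 21x² + 24x − 20) ÷ lead(D) = 6x³ ÷ −2x³ = −3. Subtract (−3)·D = 6x³ − 21x² + 24x − 18. Remainder: −2.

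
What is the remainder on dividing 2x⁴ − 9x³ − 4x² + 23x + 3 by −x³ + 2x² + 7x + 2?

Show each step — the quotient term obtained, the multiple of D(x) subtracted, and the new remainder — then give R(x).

Step 1: lead(2x⁴ − 9x³ − 4x² + 23x + 3) ÷ lead(D) = 2x⁴ ÷ −x³ = −2x. Subtract (−2x)·D = 2x⁴ − 4x³ − 14x² − 4x. Remainder: −5x³ + 10x² + 27x + 3.
Step 2: lead(−5x³ + 10x² + 27x + 3) ÷ lead(D) = −5x³ ÷ −x³ = 5. Subtract (5)·D = −5x³ + 10x² + 35x + 10. Remainder: −8x − 7.

R(x) = −8x − 7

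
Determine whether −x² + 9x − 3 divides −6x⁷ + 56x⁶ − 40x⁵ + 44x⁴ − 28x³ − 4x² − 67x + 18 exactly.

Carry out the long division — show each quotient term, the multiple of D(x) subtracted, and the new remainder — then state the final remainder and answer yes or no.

R(x) = −x − 6, so D(x) is not a factor of P(x). no

Step 1: lead(−6x⁷ + 56x⁶ − 40x⁵ + 44x⁴ − 28x³ − 4x² − 67x + 18) ÷ lead(D) = −6x⁷ ÷ −x² = 6x⁵. Subtract (6x⁵)·D = −6x⁷ + 54x⁶ − 18x⁵. Remainder: 2x⁶ − 22x⁵ + 44x⁴ − 28x³ − 4x² − 67x + 18.
Step 2: lead(2x⁶ − 22x⁵ + 44x⁴ − 28x³ − 4x² − 67x + 18) ÷ lead(D) = 2x⁶ ÷ −x² = −2x⁴. Subtract (−2x⁴)·D = 2x⁶ − 18x⁵ + 6x⁴. Remainder: −4x⁵ + 38x⁴ − 28x³ − 4x² − 67x + 18.
Step 3: lead(−4x⁵ + 38x⁴ − 28x³ − 4x² − 67x + 18) ÷ lead(D) = −4x⁵ ÷ −x² = 4x³. Subtract (4x³)·D = −4x⁵ + 36x⁴ − 12x³. Remainder: 2x⁴ − 16x³ − 4x² − 67x + 18.
Step 4: lead(2x⁴ − 16x³ − 4x² − 67x + 18) ÷ lead(D) = 2x⁴ ÷ −x² = −2x². Subtract (−2x²)·D = 2x⁴ − 18x³ + 6x². Remainder: 2x³ − 10x² − 67x + 18.
Step 5: lead(2x³ − 10x² − 67x + 18) ÷ lead(D) = 2x³ ÷ −x² = −2x. Subtract (−2x)·D = 2x³ − 18x² + 6x. Remainder: 8x² − 73x + 18.
Step 6: lead(8x² − 73x + 18) ÷ lead(D) = 8x² ÷ −x² = −8. Subtract (−8)·D = 8x² − 72x + 24. Remainder: −x − 6.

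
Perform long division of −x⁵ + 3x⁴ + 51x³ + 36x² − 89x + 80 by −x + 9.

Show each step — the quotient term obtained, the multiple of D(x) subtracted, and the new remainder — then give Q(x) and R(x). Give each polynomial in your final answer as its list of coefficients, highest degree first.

Step 1: lead(−x⁵ + 3x⁴ + 51x³ + 36x² − 89x + 80) ÷ lead(D) = −x⁵ ÷ −x = x⁴. Subtract (x⁴)·D = −x⁵ + 9x⁴. Remainder: −6x⁴ + 51x³ + 36x² − 89x + 80.
Step 2: lead(−6x⁴ + 51x³ + 36x² − 89x + 80) ÷ lead(D) = −6x⁴ ÷ −x = 6x³. Subtract (6x³)·D = −6x⁴ + 54x³. Remainder: −3x³ + 36x² − 89x + 80.
Step 3: lead(−3x³ + 36x² − 89x + 80) ÷ lead(D) = −3x³ ÷ −x = 3x². Subtract (3x²)·D = −3x³ + 27x². Remainder: 9x² − 89x + 80.
Step 4: lead(9x² − 89x + 80) ÷ lead(D) = 9x² ÷ −x = −9x. Subtract (−9x)·D = 9x² − 81x. Remainder: −8x + 80.
Step 5: lead(−8x + 80) ÷ lead(D) = −8x ÷ −x = 8. Subtract (8)·D = −8x + 72. Remainder: 8.

Q = [1, 6, 3, -9, 8]; R = [8]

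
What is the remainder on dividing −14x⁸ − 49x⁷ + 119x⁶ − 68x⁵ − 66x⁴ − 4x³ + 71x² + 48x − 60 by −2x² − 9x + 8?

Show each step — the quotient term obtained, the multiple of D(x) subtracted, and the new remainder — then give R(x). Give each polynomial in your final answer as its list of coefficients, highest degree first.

Step 1: lead(−14x⁸ − 49x⁷ + 119x⁶ − 68x⁵ − 66x⁴ − 4x³ + 71x² + 48x − 60) ÷ lead(D) = −14x⁸ ÷ −2x² = 7x⁶. Subtract (7x⁶)·D = −14x⁸ − 63x⁷ + 56x⁶. Remainder: 14x⁷ + 63x⁶ − 68x⁵ − 66x⁴ − 4x³ + 71x² + 48x − 60.
Step 2: lead(14x⁷ + 63x⁶ − 68x⁵ − 66x⁴ − 4x³ + 71x² + 48x − 60) ÷ lead(D) = 14x⁷ ÷ −2x² = −7x⁵. Subtract (−7x⁵)·D = 14x⁷ + 63x⁶ − 56x⁵. Remainder: −12x⁵ − 66x⁴ − 4x³ + 71x² + 48x − 60.
Step 3: lead(−12x⁵ − 66x⁴ − 4x³ + 71x² + 48x − 60) ÷ lead(D) = −12x⁵ ÷ −2x² = 6x³. Subtract (6x³)·D = −12x⁵ − 54x⁴ + 48x³. Remainder: −12x⁴ − 52x³ + 71x² + 48x − 60.
Step 4: lead(−12x⁴ − 52x³ + 71x² + 48x − 60) ÷ lead(D) = −12x⁴ ÷ −2x² = 6x². Subtract (6x²)·D = −12x⁴ − 54x³ + 48x². Remainder: 2x³ + 23x² + 48x − 60.
Step 5: lead(2x³ + 23x² + 48x − 60) ÷ lead(D) = 2x³ ÷ −2x² = −x. Subtract (−x)·D = 2x³ + 9x² − 8x. Remainder: 14x² + 56x − 60.
Step 6: lead(14x² + 56x − 60) ÷ lead(D) = 14x² ÷ −2x² = −7. Subtract (−7)·D = 14x² + 63x − 56. Remainder: −7x − 4.

R = [-7, -4]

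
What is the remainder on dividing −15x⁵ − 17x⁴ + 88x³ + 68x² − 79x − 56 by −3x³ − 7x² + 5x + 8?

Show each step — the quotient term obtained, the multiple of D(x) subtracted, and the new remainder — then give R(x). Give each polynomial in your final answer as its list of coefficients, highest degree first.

R = [9, 4, 0]

Step 1: lead(−15x⁵ − 17x⁴ + 88x³ + 68x² − 79x − 56) ÷ lead(D) = −15x⁵ ÷ −3x³ = 5x². Subtract (5x²)·D = −15x⁵ − 35x⁴ + 25x³ + 40x². Remainder: 18x⁴ + 63x³ + 28x² − 79x − 56.
Step 2: lead(18x⁴ + 63x³ + 28x² − 79x − 56) ÷ lead(D) = 18x⁴ ÷ −3x³ = −6x. Subtract (−6x)·D = 18x⁴ + 42x³ − 30x² − 48x. Remainder: 21x³ + 58x² − 31x − 56.
Step 3: lead(21x³ + 58x² − 31x − 56) ÷ lead(D) = 21x³ ÷ −3x³ = −7. Subtract (−7)·D = 21x³ + 49x² − 35x − 56. Remainder: 9x² + 4x.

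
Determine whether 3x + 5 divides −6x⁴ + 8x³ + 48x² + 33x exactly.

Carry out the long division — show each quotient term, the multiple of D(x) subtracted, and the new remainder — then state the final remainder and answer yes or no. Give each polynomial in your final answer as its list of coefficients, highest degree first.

R = [-5], so D(x) is not a factor of P(x). no

Step 1: lead(−6x⁴ + 8x³ + 48x² + 33x) ÷ lead(D) = −6x⁴ ÷ 3x = −2x³. Subtract (−2x³)·D = −6x⁴ − 10x³. Remainder: 18x³ + 48x² + 33x.
Step 2: lead(18x³ + 48x² + 33x) ÷ lead(D) = 18x³ ÷ 3x = 6x². Subtract (6x²)·D = 18x³ + 30x². Remainder: 18x² + 33x.
Step 3: lead(18x² + 33x) ÷ lead(D) = 18x² ÷ 3x = 6x. Subtract (6x)·D = 18x² + 30x. Remainder: 3x.
Step 4: lead(3x) ÷ lead(D) = 3x ÷ 3x = 1. Subtract (1)·D = 3x + 5. Remainder: −5.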